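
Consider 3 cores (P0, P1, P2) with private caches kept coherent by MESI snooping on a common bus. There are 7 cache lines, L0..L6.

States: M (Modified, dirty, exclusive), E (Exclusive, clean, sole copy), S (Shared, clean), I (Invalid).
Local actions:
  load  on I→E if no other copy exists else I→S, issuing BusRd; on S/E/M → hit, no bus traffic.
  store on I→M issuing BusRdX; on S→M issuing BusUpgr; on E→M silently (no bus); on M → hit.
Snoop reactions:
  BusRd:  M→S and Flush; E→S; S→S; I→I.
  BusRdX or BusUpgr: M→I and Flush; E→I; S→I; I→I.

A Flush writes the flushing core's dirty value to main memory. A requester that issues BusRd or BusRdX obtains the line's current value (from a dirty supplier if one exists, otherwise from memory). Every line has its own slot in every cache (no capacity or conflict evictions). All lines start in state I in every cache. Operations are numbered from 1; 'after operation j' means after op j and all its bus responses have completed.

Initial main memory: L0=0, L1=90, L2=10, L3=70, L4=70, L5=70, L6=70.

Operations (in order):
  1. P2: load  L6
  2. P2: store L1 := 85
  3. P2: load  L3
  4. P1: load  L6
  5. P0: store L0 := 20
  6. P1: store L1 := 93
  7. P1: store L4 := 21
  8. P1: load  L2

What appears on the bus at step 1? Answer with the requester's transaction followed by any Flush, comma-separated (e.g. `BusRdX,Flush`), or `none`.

1. P2: load  L6  bus=[BusRd]  L6: P0=I P1=I P2=E  mem[L6]=70
2. P2: store L1 := 85  bus=[BusRdX]  L1: P0=I P1=I P2=M  mem[L1]=90
3. P2: load  L3  bus=[BusRd]  L3: P0=I P1=I P2=E  mem[L3]=70
4. P1: load  L6  bus=[BusRd]  L6: P0=I P1=S P2=S  mem[L6]=70
5. P0: store L0 := 20  bus=[BusRdX]  L0: P0=M P1=I P2=I  mem[L0]=0
6. P1: store L1 := 93  bus=[BusRdX,Flush]  L1: P0=I P1=M P2=I  mem[L1]=85
7. P1: store L4 := 21  bus=[BusRdX]  L4: P0=I P1=M P2=I  mem[L4]=70
8. P1: load  L2  bus=[BusRd]  L2: P0=I P1=E P2=I  mem[L2]=10

bus = BusRd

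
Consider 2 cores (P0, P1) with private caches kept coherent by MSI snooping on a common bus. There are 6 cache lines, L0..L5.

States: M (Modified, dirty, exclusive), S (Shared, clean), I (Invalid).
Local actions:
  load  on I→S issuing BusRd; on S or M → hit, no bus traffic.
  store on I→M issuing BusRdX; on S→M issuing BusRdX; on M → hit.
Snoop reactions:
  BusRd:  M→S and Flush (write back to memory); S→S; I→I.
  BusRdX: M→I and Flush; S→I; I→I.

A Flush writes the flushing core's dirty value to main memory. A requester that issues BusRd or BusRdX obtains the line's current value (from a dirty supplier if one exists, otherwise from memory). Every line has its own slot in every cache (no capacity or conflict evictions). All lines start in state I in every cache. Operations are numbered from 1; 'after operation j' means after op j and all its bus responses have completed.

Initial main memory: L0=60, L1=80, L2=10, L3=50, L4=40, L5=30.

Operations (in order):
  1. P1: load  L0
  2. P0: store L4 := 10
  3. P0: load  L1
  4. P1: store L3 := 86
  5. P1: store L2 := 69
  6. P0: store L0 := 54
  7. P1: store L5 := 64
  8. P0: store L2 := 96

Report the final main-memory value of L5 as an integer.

  op1 P1: load  L0 → I/S on L0; bus BusRd; mem=60
  op2 P0: store L4 := 10 → M/I on L4; bus BusRdX; mem=40
  op3 P0: load  L1 → S/I on L1; bus BusRd; mem=80
  op4 P1: store L3 := 86 → I/M on L3; bus BusRdX; mem=50
  op5 P1: store L2 := 69 → I/M on L2; bus BusRdX; mem=10
  op6 P0: store L0 := 54 → M/I on L0; bus BusRdX; mem=60
  op7 P1: store L5 := 64 → I/M on L5; bus BusRdX; mem=30
  op8 P0: store L2 := 96 → M/I on L2; bus BusRdX Flush; mem=69

memory[L5] = 30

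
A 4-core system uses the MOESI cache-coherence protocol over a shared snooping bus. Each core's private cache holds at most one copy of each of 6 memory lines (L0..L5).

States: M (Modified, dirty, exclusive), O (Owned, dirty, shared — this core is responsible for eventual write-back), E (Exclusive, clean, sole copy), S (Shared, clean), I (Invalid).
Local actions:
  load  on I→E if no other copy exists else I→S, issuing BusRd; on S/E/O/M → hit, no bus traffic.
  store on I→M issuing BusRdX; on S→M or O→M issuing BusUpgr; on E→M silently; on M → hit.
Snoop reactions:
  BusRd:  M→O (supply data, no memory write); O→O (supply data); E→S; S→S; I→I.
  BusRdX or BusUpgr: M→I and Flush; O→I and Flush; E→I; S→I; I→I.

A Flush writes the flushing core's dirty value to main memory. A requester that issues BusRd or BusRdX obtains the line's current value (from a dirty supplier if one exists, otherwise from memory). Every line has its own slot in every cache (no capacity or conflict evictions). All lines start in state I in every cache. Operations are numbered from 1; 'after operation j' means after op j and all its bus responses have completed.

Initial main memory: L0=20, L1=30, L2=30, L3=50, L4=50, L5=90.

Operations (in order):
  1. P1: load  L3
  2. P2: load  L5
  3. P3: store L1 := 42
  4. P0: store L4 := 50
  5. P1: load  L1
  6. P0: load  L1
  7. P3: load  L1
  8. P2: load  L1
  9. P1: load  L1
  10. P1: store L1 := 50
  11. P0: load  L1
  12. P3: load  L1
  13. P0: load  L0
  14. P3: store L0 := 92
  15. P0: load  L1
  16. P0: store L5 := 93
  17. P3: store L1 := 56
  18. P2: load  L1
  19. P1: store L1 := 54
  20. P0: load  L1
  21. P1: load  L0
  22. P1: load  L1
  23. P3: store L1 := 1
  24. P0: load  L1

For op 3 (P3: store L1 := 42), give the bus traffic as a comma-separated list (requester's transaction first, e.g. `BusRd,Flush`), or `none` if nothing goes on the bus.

bus = BusRdX

1. P1: load  L3  bus=[BusRd]  L3: P0=I P1=E P2=I P3=I  mem[L3]=50
2. P2: load  L5  bus=[BusRd]  L5: P0=I P1=I P2=E P3=I  mem[L5]=90
3. P3: store L1 := 42  bus=[BusRdX]  L1: P0=I P1=I P2=I P3=M  mem[L1]=30
4. P0: store L4 := 50  bus=[BusRdX]  L4: P0=M P1=I P2=I P3=I  mem[L4]=50
5. P1: load  L1  bus=[BusRd]  L1: P0=I P1=S P2=I P3=O  mem[L1]=30
6. P0: load  L1  bus=[BusRd]  L1: P0=S P1=S P2=I P3=O  mem[L1]=30
7. P3: load  L1  bus=[-]  L1: P0=S P1=S P2=I P3=O  mem[L1]=30
8. P2: load  L1  bus=[BusRd]  L1: P0=S P1=S P2=S P3=O  mem[L1]=30
9. P1: load  L1  bus=[-]  L1: P0=S P1=S P2=S P3=O  mem[L1]=30
10. P1: store L1 := 50  bus=[BusUpgr,Flush]  L1: P0=I P1=M P2=I P3=I  mem[L1]=42
11. P0: load  L1  bus=[BusRd]  L1: P0=S P1=O P2=I P3=I  mem[L1]=42
12. P3: load  L1  bus=[BusRd]  L1: P0=S P1=O P2=I P3=S  mem[L1]=42
13. P0: load  L0  bus=[BusRd]  L0: P0=E P1=I P2=I P3=I  mem[L0]=20
14. P3: store L0 := 92  bus=[BusRdX]  L0: P0=I P1=I P2=I P3=M  mem[L0]=20
15. P0: load  L1  bus=[-]  L1: P0=S P1=O P2=I P3=S  mem[L1]=42
16. P0: store L5 := 93  bus=[BusRdX]  L5: P0=M P1=I P2=I P3=I  mem[L5]=90
17. P3: store L1 := 56  bus=[BusUpgr,Flush]  L1: P0=I P1=I P2=I P3=M  mem[L1]=50
18. P2: load  L1  bus=[BusRd]  L1: P0=I P1=I P2=S P3=O  mem[L1]=50
19. P1: store L1 := 54  bus=[BusRdX,Flush]  L1: P0=I P1=M P2=I P3=I  mem[L1]=56
20. P0: load  L1  bus=[BusRd]  L1: P0=S P1=O P2=I P3=I  mem[L1]=56
21. P1: load  L0  bus=[BusRd]  L0: P0=I P1=S P2=I P3=O  mem[L0]=20
22. P1: load  L1  bus=[-]  L1: P0=S P1=O P2=I P3=I  mem[L1]=56
23. P3: store L1 := 1  bus=[BusRdX,Flush]  L1: P0=I P1=I P2=I P3=M  mem[L1]=54
24. P0: load  L1  bus=[BusRd]  L1: P0=S P1=I P2=I P3=O  mem[L1]=54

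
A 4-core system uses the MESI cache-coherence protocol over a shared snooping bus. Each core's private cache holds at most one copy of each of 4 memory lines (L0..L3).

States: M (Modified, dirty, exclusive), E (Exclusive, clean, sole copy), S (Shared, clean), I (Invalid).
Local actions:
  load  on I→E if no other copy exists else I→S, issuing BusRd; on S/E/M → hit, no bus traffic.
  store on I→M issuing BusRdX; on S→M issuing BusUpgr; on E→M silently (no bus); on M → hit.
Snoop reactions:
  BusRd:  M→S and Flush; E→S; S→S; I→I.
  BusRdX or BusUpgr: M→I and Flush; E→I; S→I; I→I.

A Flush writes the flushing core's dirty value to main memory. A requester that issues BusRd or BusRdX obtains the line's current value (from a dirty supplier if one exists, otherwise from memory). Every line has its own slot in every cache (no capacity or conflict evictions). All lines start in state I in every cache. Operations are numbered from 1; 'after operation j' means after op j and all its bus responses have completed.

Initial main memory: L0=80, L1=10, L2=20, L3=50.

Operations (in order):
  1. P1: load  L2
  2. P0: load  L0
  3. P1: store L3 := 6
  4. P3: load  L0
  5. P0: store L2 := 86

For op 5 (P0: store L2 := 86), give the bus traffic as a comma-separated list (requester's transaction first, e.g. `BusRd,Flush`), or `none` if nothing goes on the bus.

bus = BusRdX

[1] P1: load  L2 | P0:I, P1:E(20), P2:I, P3:I | bus: BusRd
[2] P0: load  L0 | P0:E(80), P1:I, P2:I, P3:I | bus: BusRd
[3] P1: store L3 := 6 | P0:I, P1:M(6), P2:I, P3:I | bus: BusRdX
[4] P3: load  L0 | P0:S(80), P1:I, P2:I, P3:S(80) | bus: BusRd
[5] P0: store L2 := 86 | P0:M(86), P1:I, P2:I, P3:I | bus: BusRdX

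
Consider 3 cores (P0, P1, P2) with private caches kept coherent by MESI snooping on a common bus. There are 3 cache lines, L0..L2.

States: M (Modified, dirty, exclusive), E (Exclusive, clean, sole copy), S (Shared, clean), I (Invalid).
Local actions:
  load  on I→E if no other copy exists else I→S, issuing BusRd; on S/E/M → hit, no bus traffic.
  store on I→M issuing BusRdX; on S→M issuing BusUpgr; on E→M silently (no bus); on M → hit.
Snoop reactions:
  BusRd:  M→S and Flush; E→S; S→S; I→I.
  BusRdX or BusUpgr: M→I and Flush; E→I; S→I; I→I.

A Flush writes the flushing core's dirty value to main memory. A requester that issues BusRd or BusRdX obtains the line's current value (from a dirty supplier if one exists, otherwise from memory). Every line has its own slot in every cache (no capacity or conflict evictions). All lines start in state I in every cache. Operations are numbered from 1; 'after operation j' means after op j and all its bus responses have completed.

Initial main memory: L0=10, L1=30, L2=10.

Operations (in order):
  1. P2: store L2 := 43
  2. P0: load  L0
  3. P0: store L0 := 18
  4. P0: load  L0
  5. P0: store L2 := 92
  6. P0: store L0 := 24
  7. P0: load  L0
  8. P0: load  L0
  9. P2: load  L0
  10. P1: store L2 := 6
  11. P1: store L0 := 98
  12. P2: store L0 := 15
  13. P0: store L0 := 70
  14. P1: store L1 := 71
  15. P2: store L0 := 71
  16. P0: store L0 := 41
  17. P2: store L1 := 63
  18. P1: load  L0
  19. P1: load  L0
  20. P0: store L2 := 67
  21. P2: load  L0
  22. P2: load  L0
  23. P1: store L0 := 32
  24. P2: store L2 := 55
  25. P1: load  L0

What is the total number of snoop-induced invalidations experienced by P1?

invalidations = 3

1. P2: store L2 := 43  bus=[BusRdX]  L2: P0=I P1=I P2=M  mem[L2]=10
2. P0: load  L0  bus=[BusRd]  L0: P0=E P1=I P2=I  mem[L0]=10
3. P0: store L0 := 18  bus=[-]  L0: P0=M P1=I P2=I  mem[L0]=10
4. P0: load  L0  bus=[-]  L0: P0=M P1=I P2=I  mem[L0]=10
5. P0: store L2 := 92  bus=[BusRdX,Flush]  L2: P0=M P1=I P2=I  mem[L2]=43
6. P0: store L0 := 24  bus=[-]  L0: P0=M P1=I P2=I  mem[L0]=10
7. P0: load  L0  bus=[-]  L0: P0=M P1=I P2=I  mem[L0]=10
8. P0: load  L0  bus=[-]  L0: P0=M P1=I P2=I  mem[L0]=10
9. P2: load  L0  bus=[BusRd,Flush]  L0: P0=S P1=I P2=S  mem[L0]=24
10. P1: store L2 := 6  bus=[BusRdX,Flush]  L2: P0=I P1=M P2=I  mem[L2]=92
11. P1: store L0 := 98  bus=[BusRdX]  L0: P0=I P1=M P2=I  mem[L0]=24
12. P2: store L0 := 15  bus=[BusRdX,Flush]  L0: P0=I P1=I P2=M  mem[L0]=98
13. P0: store L0 := 70  bus=[BusRdX,Flush]  L0: P0=M P1=I P2=I  mem[L0]=15
14. P1: store L1 := 71  bus=[BusRdX]  L1: P0=I P1=M P2=I  mem[L1]=30
15. P2: store L0 := 71  bus=[BusRdX,Flush]  L0: P0=I P1=I P2=M  mem[L0]=70
16. P0: store L0 := 41  bus=[BusRdX,Flush]  L0: P0=M P1=I P2=I  mem[L0]=71
17. P2: store L1 := 63  bus=[BusRdX,Flush]  L1: P0=I P1=I P2=M  mem[L1]=71
18. P1: load  L0  bus=[BusRd,Flush]  L0: P0=S P1=S P2=I  mem[L0]=41
19. P1: load  L0  bus=[-]  L0: P0=S P1=S P2=I  mem[L0]=41
20. P0: store L2 := 67  bus=[BusRdX,Flush]  L2: P0=M P1=I P2=I  mem[L2]=6
21. P2: load  L0  bus=[BusRd]  L0: P0=S P1=S P2=S  mem[L0]=41
22. P2: load  L0  bus=[-]  L0: P0=S P1=S P2=S  mem[L0]=41
23. P1: store L0 := 32  bus=[BusUpgr]  L0: P0=I P1=M P2=I  mem[L0]=41
24. P2: store L2 := 55  bus=[BusRdX,Flush]  L2: P0=I P1=I P2=M  mem[L2]=67
25. P1: load  L0  bus=[-]  L0: P0=I P1=M P2=I  mem[L0]=41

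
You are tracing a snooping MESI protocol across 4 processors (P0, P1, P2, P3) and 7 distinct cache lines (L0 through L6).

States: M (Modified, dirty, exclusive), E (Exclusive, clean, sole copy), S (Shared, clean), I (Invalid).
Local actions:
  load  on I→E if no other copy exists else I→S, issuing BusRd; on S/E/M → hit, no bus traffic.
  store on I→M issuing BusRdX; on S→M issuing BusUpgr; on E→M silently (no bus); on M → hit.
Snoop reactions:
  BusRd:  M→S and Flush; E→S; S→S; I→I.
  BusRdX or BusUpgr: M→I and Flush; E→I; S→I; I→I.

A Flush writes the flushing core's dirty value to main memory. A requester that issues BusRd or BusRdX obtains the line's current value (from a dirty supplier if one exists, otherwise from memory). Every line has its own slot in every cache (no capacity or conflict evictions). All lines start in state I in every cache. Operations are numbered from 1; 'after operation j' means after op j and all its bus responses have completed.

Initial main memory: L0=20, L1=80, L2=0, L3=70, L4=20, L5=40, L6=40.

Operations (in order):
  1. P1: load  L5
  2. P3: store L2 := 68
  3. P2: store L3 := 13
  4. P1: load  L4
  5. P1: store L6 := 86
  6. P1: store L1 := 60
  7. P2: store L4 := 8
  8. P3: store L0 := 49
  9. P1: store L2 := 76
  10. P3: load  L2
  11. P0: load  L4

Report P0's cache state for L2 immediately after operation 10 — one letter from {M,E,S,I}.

state = I

step 1: P1: load  L5  ⟶  IEII  (L5)  txn=BusRd  M[L5]=40
step 2: P3: store L2 := 68  ⟶  IIIM  (L2)  txn=BusRdX  M[L2]=0
step 3: P2: store L3 := 13  ⟶  IIMI  (L3)  txn=BusRdX  M[L3]=70
step 4: P1: load  L4  ⟶  IEII  (L4)  txn=BusRd  M[L4]=20
step 5: P1: store L6 := 86  ⟶  IMII  (L6)  txn=BusRdX  M[L6]=40
step 6: P1: store L1 := 60  ⟶  IMII  (L1)  txn=BusRdX  M[L1]=80
step 7: P2: store L4 := 8  ⟶  IIMI  (L4)  txn=BusRdX  M[L4]=20
step 8: P3: store L0 := 49  ⟶  IIIM  (L0)  txn=BusRdX  M[L0]=20
step 9: P1: store L2 := 76  ⟶  IMII  (L2)  txn=BusRdX+Flush  M[L2]=68
step 10: P3: load  L2  ⟶  ISIS  (L2)  txn=BusRd+Flush  M[L2]=76
step 11: P0: load  L4  ⟶  SISI  (L4)  txn=BusRd+Flush  M[L4]=8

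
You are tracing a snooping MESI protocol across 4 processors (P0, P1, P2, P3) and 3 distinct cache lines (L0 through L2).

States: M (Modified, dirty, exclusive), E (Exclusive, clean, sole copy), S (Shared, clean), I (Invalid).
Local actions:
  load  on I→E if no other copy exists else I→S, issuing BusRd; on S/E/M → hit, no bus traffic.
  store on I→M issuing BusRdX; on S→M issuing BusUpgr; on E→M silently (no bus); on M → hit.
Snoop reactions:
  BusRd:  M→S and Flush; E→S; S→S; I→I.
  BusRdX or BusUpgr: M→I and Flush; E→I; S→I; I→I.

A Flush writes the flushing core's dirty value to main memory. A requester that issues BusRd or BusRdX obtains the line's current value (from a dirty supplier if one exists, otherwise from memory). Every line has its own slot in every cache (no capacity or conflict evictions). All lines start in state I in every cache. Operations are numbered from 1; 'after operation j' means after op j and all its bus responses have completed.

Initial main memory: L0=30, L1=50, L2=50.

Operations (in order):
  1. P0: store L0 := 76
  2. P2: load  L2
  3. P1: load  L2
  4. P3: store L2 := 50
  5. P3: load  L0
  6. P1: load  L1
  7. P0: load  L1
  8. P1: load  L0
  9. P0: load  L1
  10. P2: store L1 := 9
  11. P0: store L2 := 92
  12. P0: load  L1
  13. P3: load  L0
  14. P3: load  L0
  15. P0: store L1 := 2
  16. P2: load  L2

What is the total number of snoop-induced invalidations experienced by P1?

1. P0: store L0 := 76  bus=[BusRdX]  L0: P0=M P1=I P2=I P3=I  mem[L0]=30
2. P2: load  L2  bus=[BusRd]  L2: P0=I P1=I P2=E P3=I  mem[L2]=50
3. P1: load  L2  bus=[BusRd]  L2: P0=I P1=S P2=S P3=I  mem[L2]=50
4. P3: store L2 := 50  bus=[BusRdX]  L2: P0=I P1=I P2=I P3=M  mem[L2]=50
5. P3: load  L0  bus=[BusRd,Flush]  L0: P0=S P1=I P2=I P3=S  mem[L0]=76
6. P1: load  L1  bus=[BusRd]  L1: P0=I P1=E P2=I P3=I  mem[L1]=50
7. P0: load  L1  bus=[BusRd]  L1: P0=S P1=S P2=I P3=I  mem[L1]=50
8. P1: load  L0  bus=[BusRd]  L0: P0=S P1=S P2=I P3=S  mem[L0]=76
9. P0: load  L1  bus=[-]  L1: P0=S P1=S P2=I P3=I  mem[L1]=50
10. P2: store L1 := 9  bus=[BusRdX]  L1: P0=I P1=I P2=M P3=I  mem[L1]=50
11. P0: store L2 := 92  bus=[BusRdX,Flush]  L2: P0=M P1=I P2=I P3=I  mem[L2]=50
12. P0: load  L1  bus=[BusRd,Flush]  L1: P0=S P1=I P2=S P3=I  mem[L1]=9
13. P3: load  L0  bus=[-]  L0: P0=S P1=S P2=I P3=S  mem[L0]=76
14. P3: load  L0  bus=[-]  L0: P0=S P1=S P2=I P3=S  mem[L0]=76
15. P0: store L1 := 2  bus=[BusUpgr]  L1: P0=M P1=I P2=I P3=I  mem[L1]=9
16. P2: load  L2  bus=[BusRd,Flush]  L2: P0=S P1=I P2=S P3=I  mem[L2]=92

invalidations = 2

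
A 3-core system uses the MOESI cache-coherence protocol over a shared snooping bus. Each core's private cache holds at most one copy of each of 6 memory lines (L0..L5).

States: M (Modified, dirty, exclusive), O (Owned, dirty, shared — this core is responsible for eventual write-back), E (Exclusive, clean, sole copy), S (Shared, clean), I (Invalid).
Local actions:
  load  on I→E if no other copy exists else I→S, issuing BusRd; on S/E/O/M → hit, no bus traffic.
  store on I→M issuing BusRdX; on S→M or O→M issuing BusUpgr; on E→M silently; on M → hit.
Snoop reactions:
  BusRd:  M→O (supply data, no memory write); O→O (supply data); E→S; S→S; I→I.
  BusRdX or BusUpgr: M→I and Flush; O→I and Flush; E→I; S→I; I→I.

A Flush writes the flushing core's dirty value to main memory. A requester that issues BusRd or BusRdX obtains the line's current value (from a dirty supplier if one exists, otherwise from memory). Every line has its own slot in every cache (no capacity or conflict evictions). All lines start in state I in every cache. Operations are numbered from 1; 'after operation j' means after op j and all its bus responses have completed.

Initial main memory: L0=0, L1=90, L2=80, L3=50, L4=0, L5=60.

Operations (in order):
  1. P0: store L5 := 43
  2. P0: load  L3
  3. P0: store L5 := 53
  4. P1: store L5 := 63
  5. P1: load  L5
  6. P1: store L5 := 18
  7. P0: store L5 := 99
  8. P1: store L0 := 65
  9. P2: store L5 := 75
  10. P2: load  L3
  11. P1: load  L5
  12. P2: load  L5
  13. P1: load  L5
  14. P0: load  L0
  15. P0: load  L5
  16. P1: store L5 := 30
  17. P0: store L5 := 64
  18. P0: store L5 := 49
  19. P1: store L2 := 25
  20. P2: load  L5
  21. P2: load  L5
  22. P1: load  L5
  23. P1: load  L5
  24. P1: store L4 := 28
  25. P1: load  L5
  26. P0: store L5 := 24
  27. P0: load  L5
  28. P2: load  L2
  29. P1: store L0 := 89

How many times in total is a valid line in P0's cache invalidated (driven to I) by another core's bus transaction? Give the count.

step 1: P0: store L5 := 43  ⟶  MII  (L5)  txn=BusRdX  M[L5]=60
step 2: P0: load  L3  ⟶  EII  (L3)  txn=BusRd  M[L3]=50
step 3: P0: store L5 := 53  ⟶  MII  (L5)  txn=∅  M[L5]=60
step 4: P1: store L5 := 63  ⟶  IMI  (L5)  txn=BusRdX+Flush  M[L5]=53
step 5: P1: load  L5  ⟶  IMI  (L5)  txn=∅  M[L5]=53
step 6: P1: store L5 := 18  ⟶  IMI  (L5)  txn=∅  M[L5]=53
step 7: P0: store L5 := 99  ⟶  MII  (L5)  txn=BusRdX+Flush  M[L5]=18
step 8: P1: store L0 := 65  ⟶  IMI  (L0)  txn=BusRdX  M[L0]=0
step 9: P2: store L5 := 75  ⟶  IIM  (L5)  txn=BusRdX+Flush  M[L5]=99
step 10: P2: load  L3  ⟶  SIS  (L3)  txn=BusRd  M[L3]=50
step 11: P1: load  L5  ⟶  ISO  (L5)  txn=BusRd  M[L5]=99
step 12: P2: load  L5  ⟶  ISO  (L5)  txn=∅  M[L5]=99
step 13: P1: load  L5  ⟶  ISO  (L5)  txn=∅  M[L5]=99
step 14: P0: load  L0  ⟶  SOI  (L0)  txn=BusRd  M[L0]=0
step 15: P0: load  L5  ⟶  SSO  (L5)  txn=BusRd  M[L5]=99
step 16: P1: store L5 := 30  ⟶  IMI  (L5)  txn=BusUpgr+Flush  M[L5]=75
step 17: P0: store L5 := 64  ⟶  MII  (L5)  txn=BusRdX+Flush  M[L5]=30
step 18: P0: store L5 := 49  ⟶  MII  (L5)  txn=∅  M[L5]=30
step 19: P1: store L2 := 25  ⟶  IMI  (L2)  txn=BusRdX  M[L2]=80
step 20: P2: load  L5  ⟶  OIS  (L5)  txn=BusRd  M[L5]=30
step 21: P2: load  L5  ⟶  OIS  (L5)  txn=∅  M[L5]=30
step 22: P1: load  L5  ⟶  OSS  (L5)  txn=BusRd  M[L5]=30
step 23: P1: load  L5  ⟶  OSS  (L5)  txn=∅  M[L5]=30
step 24: P1: store L4 := 28  ⟶  IMI  (L4)  txn=BusRdX  M[L4]=0
step 25: P1: load  L5  ⟶  OSS  (L5)  txn=∅  M[L5]=30
step 26: P0: store L5 := 24  ⟶  MII  (L5)  txn=BusUpgr  M[L5]=30
step 27: P0: load  L5  ⟶  MII  (L5)  txn=∅  M[L5]=30
step 28: P2: load  L2  ⟶  IOS  (L2)  txn=BusRd  M[L2]=80
step 29: P1: store L0 := 89  ⟶  IMI  (L0)  txn=BusUpgr  M[L0]=0

invalidations = 4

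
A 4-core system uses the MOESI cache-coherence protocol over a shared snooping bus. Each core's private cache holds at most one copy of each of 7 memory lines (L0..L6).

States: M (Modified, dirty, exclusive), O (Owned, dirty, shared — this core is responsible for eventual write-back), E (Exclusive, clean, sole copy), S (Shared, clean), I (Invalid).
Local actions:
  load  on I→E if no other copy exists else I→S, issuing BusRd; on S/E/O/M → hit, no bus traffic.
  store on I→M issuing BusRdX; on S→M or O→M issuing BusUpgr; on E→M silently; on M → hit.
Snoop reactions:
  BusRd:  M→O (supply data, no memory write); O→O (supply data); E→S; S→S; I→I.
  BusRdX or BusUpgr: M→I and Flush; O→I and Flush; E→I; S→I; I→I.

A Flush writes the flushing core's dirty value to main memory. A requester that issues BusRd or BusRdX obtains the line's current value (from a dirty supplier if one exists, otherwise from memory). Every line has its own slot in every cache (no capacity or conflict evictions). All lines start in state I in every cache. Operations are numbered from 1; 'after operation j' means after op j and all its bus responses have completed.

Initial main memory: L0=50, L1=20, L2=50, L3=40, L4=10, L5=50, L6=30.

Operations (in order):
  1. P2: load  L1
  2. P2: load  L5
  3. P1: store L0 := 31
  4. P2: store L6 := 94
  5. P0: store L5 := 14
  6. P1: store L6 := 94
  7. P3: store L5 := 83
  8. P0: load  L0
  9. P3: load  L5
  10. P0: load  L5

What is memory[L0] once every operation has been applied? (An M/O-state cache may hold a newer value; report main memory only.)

step 1: P2: load  L1  ⟶  IIEI  (L1)  txn=BusRd  M[L1]=20
step 2: P2: load  L5  ⟶  IIEI  (L5)  txn=BusRd  M[L5]=50
step 3: P1: store L0 := 31  ⟶  IMII  (L0)  txn=BusRdX  M[L0]=50
step 4: P2: store L6 := 94  ⟶  IIMI  (L6)  txn=BusRdX  M[L6]=30
step 5: P0: store L5 := 14  ⟶  MIII  (L5)  txn=BusRdX  M[L5]=50
step 6: P1: store L6 := 94  ⟶  IMII  (L6)  txn=BusRdX+Flush  M[L6]=94
step 7: P3: store L5 := 83  ⟶  IIIM  (L5)  txn=BusRdX+Flush  M[L5]=14
step 8: P0: load  L0  ⟶  SOII  (L0)  txn=BusRd  M[L0]=50
step 9: P3: load  L5  ⟶  IIIM  (L5)  txn=∅  M[L5]=14
step 10: P0: load  L5  ⟶  SIIO  (L5)  txn=BusRd  M[L5]=14

memory[L0] = 50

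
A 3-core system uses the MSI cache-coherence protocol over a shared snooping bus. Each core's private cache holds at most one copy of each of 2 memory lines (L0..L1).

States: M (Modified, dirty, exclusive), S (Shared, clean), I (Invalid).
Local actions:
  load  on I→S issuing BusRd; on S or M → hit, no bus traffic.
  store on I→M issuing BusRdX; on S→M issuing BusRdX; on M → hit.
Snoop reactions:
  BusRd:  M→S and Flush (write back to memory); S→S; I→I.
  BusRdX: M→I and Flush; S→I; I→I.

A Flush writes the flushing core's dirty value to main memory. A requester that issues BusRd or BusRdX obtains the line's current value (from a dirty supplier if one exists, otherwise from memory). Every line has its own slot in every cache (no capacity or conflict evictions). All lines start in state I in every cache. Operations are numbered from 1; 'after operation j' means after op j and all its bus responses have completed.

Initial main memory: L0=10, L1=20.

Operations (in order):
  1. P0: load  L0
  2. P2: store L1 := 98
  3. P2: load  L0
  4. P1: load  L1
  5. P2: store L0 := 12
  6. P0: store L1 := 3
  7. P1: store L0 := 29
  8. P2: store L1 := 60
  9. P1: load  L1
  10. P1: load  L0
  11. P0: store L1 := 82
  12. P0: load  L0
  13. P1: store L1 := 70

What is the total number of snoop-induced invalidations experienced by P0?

  op1 P0: load  L0 → S/I/I on L0; bus BusRd; mem=10
  op2 P2: store L1 := 98 → I/I/M on L1; bus BusRdX; mem=20
  op3 P2: load  L0 → S/I/S on L0; bus BusRd; mem=10
  op4 P1: load  L1 → I/S/S on L1; bus BusRd Flush; mem=98
  op5 P2: store L0 := 12 → I/I/M on L0; bus BusRdX; mem=10
  op6 P0: store L1 := 3 → M/I/I on L1; bus BusRdX; mem=98
  op7 P1: store L0 := 29 → I/M/I on L0; bus BusRdX Flush; mem=12
  op8 P2: store L1 := 60 → I/I/M on L1; bus BusRdX Flush; mem=3
  op9 P1: load  L1 → I/S/S on L1; bus BusRd Flush; mem=60
  op10 P1: load  L0 → I/M/I on L0; bus (none); mem=12
  op11 P0: store L1 := 82 → M/I/I on L1; bus BusRdX; mem=60
  op12 P0: load  L0 → S/S/I on L0; bus BusRd Flush; mem=29
  op13 P1: store L1 := 70 → I/M/I on L1; bus BusRdX Flush; mem=82

invalidations = 3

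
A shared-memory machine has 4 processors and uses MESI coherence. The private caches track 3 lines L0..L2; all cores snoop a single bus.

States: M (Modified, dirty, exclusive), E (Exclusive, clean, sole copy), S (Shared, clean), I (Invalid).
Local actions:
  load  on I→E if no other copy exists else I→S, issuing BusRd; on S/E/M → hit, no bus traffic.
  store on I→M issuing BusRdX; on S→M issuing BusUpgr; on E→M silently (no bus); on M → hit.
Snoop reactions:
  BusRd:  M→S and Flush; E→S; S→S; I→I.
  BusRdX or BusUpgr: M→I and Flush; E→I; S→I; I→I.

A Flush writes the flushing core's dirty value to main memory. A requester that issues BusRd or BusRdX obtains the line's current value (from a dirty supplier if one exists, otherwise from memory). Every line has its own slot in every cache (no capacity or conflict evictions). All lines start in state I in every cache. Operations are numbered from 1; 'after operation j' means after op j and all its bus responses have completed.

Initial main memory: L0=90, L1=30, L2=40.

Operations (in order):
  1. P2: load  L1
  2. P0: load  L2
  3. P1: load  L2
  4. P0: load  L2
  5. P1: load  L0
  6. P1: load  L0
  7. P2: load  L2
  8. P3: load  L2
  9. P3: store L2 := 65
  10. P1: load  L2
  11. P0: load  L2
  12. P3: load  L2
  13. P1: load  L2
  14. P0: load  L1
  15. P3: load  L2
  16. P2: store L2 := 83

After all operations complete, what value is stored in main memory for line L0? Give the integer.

1. P2: load  L1  bus=[BusRd]  L1: P0=I P1=I P2=E P3=I  mem[L1]=30
2. P0: load  L2  bus=[BusRd]  L2: P0=E P1=I P2=I P3=I  mem[L2]=40
3. P1: load  L2  bus=[BusRd]  L2: P0=S P1=S P2=I P3=I  mem[L2]=40
4. P0: load  L2  bus=[-]  L2: P0=S P1=S P2=I P3=I  mem[L2]=40
5. P1: load  L0  bus=[BusRd]  L0: P0=I P1=E P2=I P3=I  mem[L0]=90
6. P1: load  L0  bus=[-]  L0: P0=I P1=E P2=I P3=I  mem[L0]=90
7. P2: load  L2  bus=[BusRd]  L2: P0=S P1=S P2=S P3=I  mem[L2]=40
8. P3: load  L2  bus=[BusRd]  L2: P0=S P1=S P2=S P3=S  mem[L2]=40
9. P3: store L2 := 65  bus=[BusUpgr]  L2: P0=I P1=I P2=I P3=M  mem[L2]=40
10. P1: load  L2  bus=[BusRd,Flush]  L2: P0=I P1=S P2=I P3=S  mem[L2]=65
11. P0: load  L2  bus=[BusRd]  L2: P0=S P1=S P2=I P3=S  mem[L2]=65
12. P3: load  L2  bus=[-]  L2: P0=S P1=S P2=I P3=S  mem[L2]=65
13. P1: load  L2  bus=[-]  L2: P0=S P1=S P2=I P3=S  mem[L2]=65
14. P0: load  L1  bus=[BusRd]  L1: P0=S P1=I P2=S P3=I  mem[L1]=30
15. P3: load  L2  bus=[-]  L2: P0=S P1=S P2=I P3=S  mem[L2]=65
16. P2: store L2 := 83  bus=[BusRdX]  L2: P0=I P1=I P2=M P3=I  mem[L2]=65

memory[L0] = 90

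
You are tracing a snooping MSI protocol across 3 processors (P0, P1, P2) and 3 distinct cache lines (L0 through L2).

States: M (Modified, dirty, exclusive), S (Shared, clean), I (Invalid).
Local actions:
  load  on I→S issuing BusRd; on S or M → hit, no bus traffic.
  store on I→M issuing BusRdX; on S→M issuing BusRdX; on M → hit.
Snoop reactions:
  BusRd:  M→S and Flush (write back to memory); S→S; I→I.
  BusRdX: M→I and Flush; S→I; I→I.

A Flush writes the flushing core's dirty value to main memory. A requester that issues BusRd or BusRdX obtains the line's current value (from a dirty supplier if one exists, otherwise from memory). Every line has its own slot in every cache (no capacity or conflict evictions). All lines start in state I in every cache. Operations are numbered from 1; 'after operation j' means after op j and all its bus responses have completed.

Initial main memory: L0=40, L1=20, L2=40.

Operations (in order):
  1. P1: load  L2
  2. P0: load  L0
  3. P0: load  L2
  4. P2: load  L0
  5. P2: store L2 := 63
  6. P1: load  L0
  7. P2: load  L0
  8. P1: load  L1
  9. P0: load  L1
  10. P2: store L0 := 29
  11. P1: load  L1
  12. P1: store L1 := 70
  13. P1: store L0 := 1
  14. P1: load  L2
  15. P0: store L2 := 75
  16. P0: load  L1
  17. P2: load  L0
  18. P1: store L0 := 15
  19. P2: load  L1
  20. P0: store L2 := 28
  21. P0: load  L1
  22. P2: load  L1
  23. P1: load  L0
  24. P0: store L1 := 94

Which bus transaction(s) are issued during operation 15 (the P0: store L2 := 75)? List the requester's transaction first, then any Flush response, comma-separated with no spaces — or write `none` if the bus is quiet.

bus = BusRdX

  op1 P1: load  L2 → I/S/I on L2; bus BusRd; mem=40
  op2 P0: load  L0 → S/I/I on L0; bus BusRd; mem=40
  op3 P0: load  L2 → S/S/I on L2; bus BusRd; mem=40
  op4 P2: load  L0 → S/I/S on L0; bus BusRd; mem=40
  op5 P2: store L2 := 63 → I/I/M on L2; bus BusRdX; mem=40
  op6 P1: load  L0 → S/S/S on L0; bus BusRd; mem=40
  op7 P2: load  L0 → S/S/S on L0; bus (none); mem=40
  op8 P1: load  L1 → I/S/I on L1; bus BusRd; mem=20
  op9 P0: load  L1 → S/S/I on L1; bus BusRd; mem=20
  op10 P2: store L0 := 29 → I/I/M on L0; bus BusRdX; mem=40
  op11 P1: load  L1 → S/S/I on L1; bus (none); mem=20
  op12 P1: store L1 := 70 → I/M/I on L1; bus BusRdX; mem=20
  op13 P1: store L0 := 1 → I/M/I on L0; bus BusRdX Flush; mem=29
  op14 P1: load  L2 → I/S/S on L2; bus BusRd Flush; mem=63
  op15 P0: store L2 := 75 → M/I/I on L2; bus BusRdX; mem=63
  op16 P0: load  L1 → S/S/I on L1; bus BusRd Flush; mem=70
  op17 P2: load  L0 → I/S/S on L0; bus BusRd Flush; mem=1
  op18 P1: store L0 := 15 → I/M/I on L0; bus BusRdX; mem=1
  op19 P2: load  L1 → S/S/S on L1; bus BusRd; mem=70
  op20 P0: store L2 := 28 → M/I/I on L2; bus (none); mem=63
  op21 P0: load  L1 → S/S/S on L1; bus (none); mem=70
  op22 P2: load  L1 → S/S/S on L1; bus (none); mem=70
  op23 P1: load  L0 → I/M/I on L0; bus (none); mem=1
  op24 P0: store L1 := 94 → M/I/I on L1; bus BusRdX; mem=70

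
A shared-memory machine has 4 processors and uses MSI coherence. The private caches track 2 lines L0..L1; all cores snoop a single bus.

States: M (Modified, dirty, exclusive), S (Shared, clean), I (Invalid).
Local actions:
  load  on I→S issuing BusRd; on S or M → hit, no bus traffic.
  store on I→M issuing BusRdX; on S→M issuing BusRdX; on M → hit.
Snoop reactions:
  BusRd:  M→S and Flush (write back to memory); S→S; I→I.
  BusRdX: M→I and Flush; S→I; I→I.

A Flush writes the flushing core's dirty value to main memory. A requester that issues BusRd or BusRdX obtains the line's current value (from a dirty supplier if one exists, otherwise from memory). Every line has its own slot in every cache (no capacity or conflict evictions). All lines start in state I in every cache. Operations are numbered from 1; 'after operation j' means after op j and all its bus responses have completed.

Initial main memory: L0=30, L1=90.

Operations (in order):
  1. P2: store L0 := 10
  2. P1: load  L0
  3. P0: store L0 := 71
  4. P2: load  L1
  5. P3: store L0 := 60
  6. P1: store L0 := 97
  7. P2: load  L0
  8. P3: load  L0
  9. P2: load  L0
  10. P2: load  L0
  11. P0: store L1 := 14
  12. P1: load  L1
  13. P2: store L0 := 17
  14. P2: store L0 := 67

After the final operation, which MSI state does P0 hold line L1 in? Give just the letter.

state = S

  op1 P2: store L0 := 10 → I/I/M/I on L0; bus BusRdX; mem=30
  op2 P1: load  L0 → I/S/S/I on L0; bus BusRd Flush; mem=10
  op3 P0: store L0 := 71 → M/I/I/I on L0; bus BusRdX; mem=10
  op4 P2: load  L1 → I/I/S/I on L1; bus BusRd; mem=90
  op5 P3: store L0 := 60 → I/I/I/M on L0; bus BusRdX Flush; mem=71
  op6 P1: store L0 := 97 → I/M/I/I on L0; bus BusRdX Flush; mem=60
  op7 P2: load  L0 → I/S/S/I on L0; bus BusRd Flush; mem=97
  op8 P3: load  L0 → I/S/S/S on L0; bus BusRd; mem=97
  op9 P2: load  L0 → I/S/S/S on L0; bus (none); mem=97
  op10 P2: load  L0 → I/S/S/S on L0; bus (none); mem=97
  op11 P0: store L1 := 14 → M/I/I/I on L1; bus BusRdX; mem=90
  op12 P1: load  L1 → S/S/I/I on L1; bus BusRd Flush; mem=14
  op13 P2: store L0 := 17 → I/I/M/I on L0; bus BusRdX; mem=97
  op14 P2: store L0 := 67 → I/I/M/I on L0; bus (none); mem=97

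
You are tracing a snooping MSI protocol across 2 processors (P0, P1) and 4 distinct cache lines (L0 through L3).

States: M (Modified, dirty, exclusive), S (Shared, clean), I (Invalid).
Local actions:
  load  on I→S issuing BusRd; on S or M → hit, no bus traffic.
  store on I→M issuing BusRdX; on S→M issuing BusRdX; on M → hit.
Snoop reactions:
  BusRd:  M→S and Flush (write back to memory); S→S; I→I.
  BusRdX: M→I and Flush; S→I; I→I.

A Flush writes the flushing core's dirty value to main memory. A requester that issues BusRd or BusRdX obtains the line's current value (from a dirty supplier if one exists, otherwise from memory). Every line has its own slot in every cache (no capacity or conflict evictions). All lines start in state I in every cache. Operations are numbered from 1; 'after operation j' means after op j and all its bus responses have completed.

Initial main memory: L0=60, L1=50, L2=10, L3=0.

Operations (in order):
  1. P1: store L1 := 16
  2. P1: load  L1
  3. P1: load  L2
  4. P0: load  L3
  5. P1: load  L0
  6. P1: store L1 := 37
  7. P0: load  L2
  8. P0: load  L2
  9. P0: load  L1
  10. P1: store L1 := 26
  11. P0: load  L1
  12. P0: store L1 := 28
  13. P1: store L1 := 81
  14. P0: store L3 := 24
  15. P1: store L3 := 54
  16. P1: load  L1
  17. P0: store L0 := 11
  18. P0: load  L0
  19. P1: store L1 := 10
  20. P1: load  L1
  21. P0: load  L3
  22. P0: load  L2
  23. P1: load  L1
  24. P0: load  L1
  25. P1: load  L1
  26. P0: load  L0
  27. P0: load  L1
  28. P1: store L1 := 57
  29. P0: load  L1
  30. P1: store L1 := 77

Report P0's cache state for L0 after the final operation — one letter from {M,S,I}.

state = M

[1] P1: store L1 := 16 | P0:I, P1:M(16) | bus: BusRdX
[2] P1: load  L1 | P0:I, P1:M(16) | bus: none
[3] P1: load  L2 | P0:I, P1:S(10) | bus: BusRd
[4] P0: load  L3 | P0:S(0), P1:I | bus: BusRd
[5] P1: load  L0 | P0:I, P1:S(60) | bus: BusRd
[6] P1: store L1 := 37 | P0:I, P1:M(37) | bus: none
[7] P0: load  L2 | P0:S(10), P1:S(10) | bus: BusRd
[8] P0: load  L2 | P0:S(10), P1:S(10) | bus: none
[9] P0: load  L1 | P0:S(37), P1:S(37) | bus: BusRd,Flush
[10] P1: store L1 := 26 | P0:I, P1:M(26) | bus: BusRdX
[11] P0: load  L1 | P0:S(26), P1:S(26) | bus: BusRd,Flush
[12] P0: store L1 := 28 | P0:M(28), P1:I | bus: BusRdX
[13] P1: store L1 := 81 | P0:I, P1:M(81) | bus: BusRdX,Flush
[14] P0: store L3 := 24 | P0:M(24), P1:I | bus: BusRdX
[15] P1: store L3 := 54 | P0:I, P1:M(54) | bus: BusRdX,Flush
[16] P1: load  L1 | P0:I, P1:M(81) | bus: none
[17] P0: store L0 := 11 | P0:M(11), P1:I | bus: BusRdX
[18] P0: load  L0 | P0:M(11), P1:I | bus: none
[19] P1: store L1 := 10 | P0:I, P1:M(10) | bus: none
[20] P1: load  L1 | P0:I, P1:M(10) | bus: none
[21] P0: load  L3 | P0:S(54), P1:S(54) | bus: BusRd,Flush
[22] P0: load  L2 | P0:S(10), P1:S(10) | bus: none
[23] P1: load  L1 | P0:I, P1:M(10) | bus: none
[24] P0: load  L1 | P0:S(10), P1:S(10) | bus: BusRd,Flush
[25] P1: load  L1 | P0:S(10), P1:S(10) | bus: none
[26] P0: load  L0 | P0:M(11), P1:I | bus: none
[27] P0: load  L1 | P0:S(10), P1:S(10) | bus: none
[28] P1: store L1 := 57 | P0:I, P1:M(57) | bus: BusRdX
[29] P0: load  L1 | P0:S(57), P1:S(57) | bus: BusRd,Flush
[30] P1: store L1 := 77 | P0:I, P1:M(77) | bus: BusRdX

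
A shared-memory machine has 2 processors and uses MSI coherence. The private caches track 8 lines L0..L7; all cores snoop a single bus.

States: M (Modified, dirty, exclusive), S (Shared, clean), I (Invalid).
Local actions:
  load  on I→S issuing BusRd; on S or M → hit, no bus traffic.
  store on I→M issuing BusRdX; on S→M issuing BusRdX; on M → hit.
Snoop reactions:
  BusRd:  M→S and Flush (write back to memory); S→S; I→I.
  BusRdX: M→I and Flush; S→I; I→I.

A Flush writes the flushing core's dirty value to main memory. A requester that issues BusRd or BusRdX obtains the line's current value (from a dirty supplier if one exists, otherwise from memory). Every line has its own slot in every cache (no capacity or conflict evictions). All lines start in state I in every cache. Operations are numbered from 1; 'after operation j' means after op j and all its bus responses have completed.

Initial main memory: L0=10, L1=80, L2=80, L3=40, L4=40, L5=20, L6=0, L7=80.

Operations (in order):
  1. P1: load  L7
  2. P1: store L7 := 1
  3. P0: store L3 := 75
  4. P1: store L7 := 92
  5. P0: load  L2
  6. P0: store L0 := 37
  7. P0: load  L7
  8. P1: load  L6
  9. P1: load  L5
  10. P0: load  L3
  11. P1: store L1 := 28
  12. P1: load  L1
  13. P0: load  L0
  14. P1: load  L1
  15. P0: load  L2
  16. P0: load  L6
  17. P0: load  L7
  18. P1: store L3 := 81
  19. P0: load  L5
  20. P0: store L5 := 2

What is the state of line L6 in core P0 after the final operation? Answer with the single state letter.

step 1: P1: load  L7  ⟶  IS  (L7)  txn=BusRd  M[L7]=80
step 2: P1: store L7 := 1  ⟶  IM  (L7)  txn=BusRdX  M[L7]=80
step 3: P0: store L3 := 75  ⟶  MI  (L3)  txn=BusRdX  M[L3]=40
step 4: P1: store L7 := 92  ⟶  IM  (L7)  txn=∅  M[L7]=80
step 5: P0: load  L2  ⟶  SI  (L2)  txn=BusRd  M[L2]=80
step 6: P0: store L0 := 37  ⟶  MI  (L0)  txn=BusRdX  M[L0]=10
step 7: P0: load  L7  ⟶  SS  (L7)  txn=BusRd+Flush  M[L7]=92
step 8: P1: load  L6  ⟶  IS  (L6)  txn=BusRd  M[L6]=0
step 9: P1: load  L5  ⟶  IS  (L5)  txn=BusRd  M[L5]=20
step 10: P0: load  L3  ⟶  MI  (L3)  txn=∅  M[L3]=40
step 11: P1: store L1 := 28  ⟶  IM  (L1)  txn=BusRdX  M[L1]=80
step 12: P1: load  L1  ⟶  IM  (L1)  txn=∅  M[L1]=80
step 13: P0: load  L0  ⟶  MI  (L0)  txn=∅  M[L0]=10
step 14: P1: load  L1  ⟶  IM  (L1)  txn=∅  M[L1]=80
step 15: P0: load  L2  ⟶  SI  (L2)  txn=∅  M[L2]=80
step 16: P0: load  L6  ⟶  SS  (L6)  txn=BusRd  M[L6]=0
step 17: P0: load  L7  ⟶  SS  (L7)  txn=∅  M[L7]=92
step 18: P1: store L3 := 81  ⟶  IM  (L3)  txn=BusRdX+Flush  M[L3]=75
step 19: P0: load  L5  ⟶  SS  (L5)  txn=BusRd  M[L5]=20
step 20: P0: store L5 := 2  ⟶  MI  (L5)  txn=BusRdX  M[L5]=20

state = S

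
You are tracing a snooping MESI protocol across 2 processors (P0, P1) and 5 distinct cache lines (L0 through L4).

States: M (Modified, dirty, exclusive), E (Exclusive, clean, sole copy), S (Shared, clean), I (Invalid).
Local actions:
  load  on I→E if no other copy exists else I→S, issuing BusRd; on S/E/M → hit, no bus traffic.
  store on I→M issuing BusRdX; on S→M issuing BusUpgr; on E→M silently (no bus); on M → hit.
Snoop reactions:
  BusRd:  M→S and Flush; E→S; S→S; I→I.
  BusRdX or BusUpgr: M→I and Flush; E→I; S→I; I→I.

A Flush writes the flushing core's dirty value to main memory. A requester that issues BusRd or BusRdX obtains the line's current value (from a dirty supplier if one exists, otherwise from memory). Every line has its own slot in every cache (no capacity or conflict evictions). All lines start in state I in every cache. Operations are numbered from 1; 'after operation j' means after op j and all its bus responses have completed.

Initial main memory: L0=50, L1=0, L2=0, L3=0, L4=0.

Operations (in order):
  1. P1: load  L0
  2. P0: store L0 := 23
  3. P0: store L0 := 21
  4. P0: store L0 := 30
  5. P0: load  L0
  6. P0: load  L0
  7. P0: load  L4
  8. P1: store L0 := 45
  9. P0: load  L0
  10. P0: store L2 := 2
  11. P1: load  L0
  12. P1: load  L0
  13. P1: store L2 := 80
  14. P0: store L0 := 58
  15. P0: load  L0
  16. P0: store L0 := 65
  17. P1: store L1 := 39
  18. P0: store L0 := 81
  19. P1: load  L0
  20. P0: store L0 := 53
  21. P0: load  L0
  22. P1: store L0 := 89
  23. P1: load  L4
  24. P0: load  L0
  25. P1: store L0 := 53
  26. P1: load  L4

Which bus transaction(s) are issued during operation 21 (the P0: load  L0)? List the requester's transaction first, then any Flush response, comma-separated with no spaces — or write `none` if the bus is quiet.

bus = none

[1] P1: load  L0 | P0:I, P1:E(50) | bus: BusRd
[2] P0: store L0 := 23 | P0:M(23), P1:I | bus: BusRdX
[3] P0: store L0 := 21 | P0:M(21), P1:I | bus: none
[4] P0: store L0 := 30 | P0:M(30), P1:I | bus: none
[5] P0: load  L0 | P0:M(30), P1:I | bus: none
[6] P0: load  L0 | P0:M(30), P1:I | bus: none
[7] P0: load  L4 | P0:E(0), P1:I | bus: BusRd
[8] P1: store L0 := 45 | P0:I, P1:M(45) | bus: BusRdX,Flush
[9] P0: load  L0 | P0:S(45), P1:S(45) | bus: BusRd,Flush
[10] P0: store L2 := 2 | P0:M(2), P1:I | bus: BusRdX
[11] P1: load  L0 | P0:S(45), P1:S(45) | bus: none
[12] P1: load  L0 | P0:S(45), P1:S(45) | bus: none
[13] P1: store L2 := 80 | P0:I, P1:M(80) | bus: BusRdX,Flush
[14] P0: store L0 := 58 | P0:M(58), P1:I | bus: BusUpgr
[15] P0: load  L0 | P0:M(58), P1:I | bus: none
[16] P0: store L0 := 65 | P0:M(65), P1:I | bus: none
[17] P1: store L1 := 39 | P0:I, P1:M(39) | bus: BusRdX
[18] P0: store L0 := 81 | P0:M(81), P1:I | bus: none
[19] P1: load  L0 | P0:S(81), P1:S(81) | bus: BusRd,Flush
[20] P0: store L0 := 53 | P0:M(53), P1:I | bus: BusUpgr
[21] P0: load  L0 | P0:M(53), P1:I | bus: none
[22] P1: store L0 := 89 | P0:I, P1:M(89) | bus: BusRdX,Flush
[23] P1: load  L4 | P0:S(0), P1:S(0) | bus: BusRd
[24] P0: load  L0 | P0:S(89), P1:S(89) | bus: BusRd,Flush
[25] P1: store L0 := 53 | P0:I, P1:M(53) | bus: BusUpgr
[26] P1: load  L4 | P0:S(0), P1:S(0) | bus: none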